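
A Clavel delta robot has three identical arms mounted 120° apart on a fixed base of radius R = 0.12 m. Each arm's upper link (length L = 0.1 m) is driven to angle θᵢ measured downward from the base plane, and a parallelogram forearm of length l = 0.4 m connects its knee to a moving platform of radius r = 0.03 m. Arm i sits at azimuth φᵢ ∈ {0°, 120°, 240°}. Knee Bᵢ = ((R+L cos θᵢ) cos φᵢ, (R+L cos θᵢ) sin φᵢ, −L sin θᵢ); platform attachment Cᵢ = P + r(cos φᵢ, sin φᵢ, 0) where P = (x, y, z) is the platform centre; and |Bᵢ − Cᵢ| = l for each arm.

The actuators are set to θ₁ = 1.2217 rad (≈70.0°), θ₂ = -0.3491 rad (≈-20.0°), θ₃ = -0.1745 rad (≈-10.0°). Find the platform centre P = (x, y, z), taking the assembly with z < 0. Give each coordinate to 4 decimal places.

S1 = (0.1242·cos0.0°, 0.1242·sin0.0°, -0.0940) = (0.1242, 0.0000, -0.0940)
φ2=120.0°: virtual centre (-0.0920, 0.1593, 0.0342), radius l
S3 = (0.1885·cos240.0°, 0.1885·sin240.0°, 0.0174) = (-0.0942, -0.1632, 0.0174)
eliminate P² terms by subtracting sphere 1 from 2 and 3
linear system: -0.4324x+0.3186y = 0.0108−0.2563z; -0.4369x+-0.3265y = 0.0116−0.2227z
Cramer: x(z) = -0.0257+0.5515z;  y(z) = -0.0011-0.0561z
quadratic in z: (1.3074)z²+(0.0227)z+(-0.1287)=0, √Δ=0.8207 → z ∈ {-0.3226, 0.3052}; z = -0.3226 (taking z<0)
x = -0.2036, y = 0.0170

(-0.2036, 0.0170, -0.3226)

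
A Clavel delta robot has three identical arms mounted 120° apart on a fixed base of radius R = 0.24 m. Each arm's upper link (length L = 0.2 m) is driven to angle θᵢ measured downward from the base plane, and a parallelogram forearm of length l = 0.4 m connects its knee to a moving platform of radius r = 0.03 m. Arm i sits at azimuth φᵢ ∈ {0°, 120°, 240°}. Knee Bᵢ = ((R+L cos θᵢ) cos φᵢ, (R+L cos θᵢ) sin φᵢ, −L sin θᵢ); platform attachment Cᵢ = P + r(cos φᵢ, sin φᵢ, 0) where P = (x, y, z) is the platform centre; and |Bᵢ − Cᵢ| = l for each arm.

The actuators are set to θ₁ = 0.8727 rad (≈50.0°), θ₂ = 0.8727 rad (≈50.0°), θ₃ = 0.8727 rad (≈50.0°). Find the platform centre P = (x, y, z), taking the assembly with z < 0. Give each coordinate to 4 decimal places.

(0.0000, 0.0000, -0.3662)

arm 1 at φ=0.0°: (R−r)+L cos θ1 = 0.3386;  O1 = (0.3386, 0.0000, -0.1532)
arm 2 at φ=120.0°: (R−r)+L cos θ2 = 0.3386;  O2 = (-0.1693, 0.2932, -0.1532)
arm 3 at φ=240.0°: (R−r)+L cos θ3 = 0.3386;  O3 = (-0.1693, -0.2932, -0.1532)
|O₂|²−|O₁|² = 0.0000;  |O₃|²−|O₁|² = 0.0000
linear system: -1.0157x+0.5864y = 0.0000−0.0000z; -1.0157x+-0.5864y = 0.0000−0.0000z
Cramer: x(z) = 0.0000+0.0000z;  y(z) = 0.0000+0.0000z
sphere 1 gives Az²+Bz+C=0 with A=1.0000, B=0.3064, C=-0.0219;  B²−4AC=0.1815;  roots -0.3662, 0.0598;  negative root z = -0.3662
x = 0.0000, y = 0.0000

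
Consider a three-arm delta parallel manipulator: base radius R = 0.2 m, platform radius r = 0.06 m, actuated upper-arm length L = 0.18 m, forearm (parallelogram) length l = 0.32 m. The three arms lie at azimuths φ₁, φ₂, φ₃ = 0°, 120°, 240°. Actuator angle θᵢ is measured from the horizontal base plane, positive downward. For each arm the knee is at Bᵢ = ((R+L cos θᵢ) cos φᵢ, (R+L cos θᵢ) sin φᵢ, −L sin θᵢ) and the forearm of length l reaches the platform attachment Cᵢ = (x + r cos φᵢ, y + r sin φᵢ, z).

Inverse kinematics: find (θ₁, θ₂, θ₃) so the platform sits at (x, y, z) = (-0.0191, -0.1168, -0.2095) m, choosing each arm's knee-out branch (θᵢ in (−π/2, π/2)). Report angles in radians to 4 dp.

arm 1 (φ=0.0°): x'=-0.0191, y'=-0.1168
  e−x'=0.1591;  (l²−L²−(e−x')²−y'²−z²)/2L = -0.0357
  γ=atan2(-0.2095,0.1591)=-0.9213;  ψ=arccos(-0.1356)=1.7069;  θ1=γ+ψ≈0.7856
φ2=120.0° → target in arm frame (-0.0916, 0.0749)
  e−x'=0.2316;  (l²−L²−(e−x')²−y'²−z²)/2L = -0.0921
  θ2 = atan2(B,A) + arccos(C/0.3123) = 1.1347
rotate P by −φ3: (0.1107, 0.0419, -0.2095)
  A=0.0293, B=-0.2095, C=(l²−L²−A²−y'²−z²)/(2L)=0.0653
  γ=atan2(-0.2095,0.0293)=-1.4318;  ψ=arccos(0.3086)=1.2571;  θ3=γ+ψ≈-0.1747

θ₁ = 0.7856, θ₂ = 1.1347, θ₃ = -0.1747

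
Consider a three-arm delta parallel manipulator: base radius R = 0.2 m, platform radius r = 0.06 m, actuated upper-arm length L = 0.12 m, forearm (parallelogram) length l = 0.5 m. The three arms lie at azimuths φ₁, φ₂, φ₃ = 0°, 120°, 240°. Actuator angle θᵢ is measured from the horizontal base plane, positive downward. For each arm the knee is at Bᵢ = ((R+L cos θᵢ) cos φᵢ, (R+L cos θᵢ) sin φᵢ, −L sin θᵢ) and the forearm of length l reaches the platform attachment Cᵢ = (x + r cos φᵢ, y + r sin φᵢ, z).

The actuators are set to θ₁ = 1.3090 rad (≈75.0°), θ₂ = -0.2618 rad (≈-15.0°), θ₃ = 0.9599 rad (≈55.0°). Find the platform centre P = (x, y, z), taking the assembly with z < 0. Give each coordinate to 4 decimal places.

(-0.1517, 0.1567, -0.4641)

S1 = (0.1711·cos0.0°, 0.1711·sin0.0°, -0.1159) = (0.1711, 0.0000, -0.1159)
arm 2 at φ=120.0°: ρ2 = 0.2559;  S2 = (-0.1280, 0.2216, 0.0311)
arm 3 at φ=240.0°: ρ3 = 0.2088;  S3 = (-0.1044, -0.1809, -0.0983)
subtract pairs → two planes through P
plane₁₂: -0.5980x+0.4433y+0.2939z = 0.0238
det = 0.4605;  x = -0.0288+0.2648z,  y = 0.0147+-0.3059z
into |P−S₁|² = l²: 1.1637z² + 0.1170z + -0.1964 = 0;  Δ = 0.9278;  z = -0.4641 or 0.3636 → z<0 root = -0.4641
x = -0.1517, y = 0.1567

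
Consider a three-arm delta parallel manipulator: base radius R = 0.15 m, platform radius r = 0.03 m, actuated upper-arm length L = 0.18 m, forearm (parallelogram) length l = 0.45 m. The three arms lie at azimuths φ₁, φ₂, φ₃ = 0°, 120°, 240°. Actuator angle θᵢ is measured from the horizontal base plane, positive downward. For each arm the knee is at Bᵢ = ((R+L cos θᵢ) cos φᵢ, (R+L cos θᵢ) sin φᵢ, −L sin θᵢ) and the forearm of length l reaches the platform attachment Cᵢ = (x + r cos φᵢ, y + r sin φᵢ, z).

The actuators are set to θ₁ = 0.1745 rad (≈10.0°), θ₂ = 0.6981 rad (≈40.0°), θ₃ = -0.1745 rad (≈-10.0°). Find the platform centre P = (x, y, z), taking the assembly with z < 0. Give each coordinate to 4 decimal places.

O1 = (0.2973·cos0.0°, 0.2973·sin0.0°, -0.0313) = (0.2973, 0.0000, -0.0313)
O2 = (0.2579·cos120.0°, 0.2579·sin120.0°, -0.1157) = (-0.1289, 0.2233, -0.1157)
arm 3 at φ=240.0°: ρ3 = 0.2973;  O3 = (-0.1486, -0.2574, 0.0313)
subtract pairs → two planes through P
linear system: -0.8524x+0.4467y = -0.0094−-0.1689z; -0.8918x+-0.5149y = 0.0000−0.1250z
Cramer: x(z) = 0.0058-0.0372z;  y(z) = -0.0101+0.3072z
into |P−O₁|² = l²: 1.0957z² + 0.0780z + -0.1165 = 0;  Δ = 0.5166;  z = -0.3636 or 0.2924 → z<0 root = -0.3636
x = 0.0193, y = -0.1217

(0.0193, -0.1217, -0.3636)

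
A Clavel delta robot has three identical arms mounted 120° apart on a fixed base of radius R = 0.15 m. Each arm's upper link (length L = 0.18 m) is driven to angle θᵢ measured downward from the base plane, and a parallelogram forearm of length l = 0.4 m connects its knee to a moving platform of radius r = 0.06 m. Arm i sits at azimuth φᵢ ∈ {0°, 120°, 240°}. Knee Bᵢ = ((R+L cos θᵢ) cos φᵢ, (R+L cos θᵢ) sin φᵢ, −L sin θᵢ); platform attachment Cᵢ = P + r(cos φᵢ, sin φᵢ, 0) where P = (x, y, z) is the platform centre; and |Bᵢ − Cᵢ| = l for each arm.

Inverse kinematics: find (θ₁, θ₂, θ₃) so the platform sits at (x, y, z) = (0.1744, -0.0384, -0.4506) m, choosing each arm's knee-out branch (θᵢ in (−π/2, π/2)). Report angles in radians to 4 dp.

θ₁ = 0.3491, θ₂ = 1.3093, θ₃ = 1.1347

φ1=0.0° → target in arm frame (0.1744, -0.0384)
  A=-0.0844, B=-0.4506, C=(l²−L²−A²−y'²−z²)/(2L)=-0.2334
  √(A²+B²)=0.4584;  θ1 = -1.7560+2.1051 ≈ 0.3491
φ2=120.0° → target in arm frame (-0.1205, -0.1318)
  e−x'=0.2105;  (l²−L²−(e−x')²−y'²−z²)/2L = -0.3809
  √(A²+B²)=0.4973;  θ2 = -1.1338+2.4431 ≈ 1.3093
φ3=240.0° → target in arm frame (-0.0539, 0.1702)
  A=0.1439, B=-0.4506, C=(l²−L²−A²−y'²−z²)/(2L)=-0.3476
  γ=atan2(-0.4506,0.1439)=-1.2616;  ψ=arccos(-0.7349)=2.3963;  θ3=γ+ψ≈1.1347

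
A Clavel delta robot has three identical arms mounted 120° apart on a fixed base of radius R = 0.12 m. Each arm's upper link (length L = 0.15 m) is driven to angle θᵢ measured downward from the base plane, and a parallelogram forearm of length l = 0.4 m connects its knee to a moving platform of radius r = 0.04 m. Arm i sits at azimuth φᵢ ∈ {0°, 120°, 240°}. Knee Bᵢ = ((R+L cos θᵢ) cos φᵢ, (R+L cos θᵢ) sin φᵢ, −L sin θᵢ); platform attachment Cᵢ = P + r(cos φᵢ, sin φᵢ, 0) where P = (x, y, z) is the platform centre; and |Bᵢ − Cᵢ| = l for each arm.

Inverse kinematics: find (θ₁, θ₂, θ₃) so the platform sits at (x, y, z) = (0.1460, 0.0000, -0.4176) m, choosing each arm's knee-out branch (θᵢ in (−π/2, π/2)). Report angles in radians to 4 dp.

rotate P by −φ1: (0.1460, 0.0000, -0.4176)
  A=-0.0660, B=-0.4176, C=(l²−L²−A²−y'²−z²)/(2L)=-0.1375
  γ=atan2(-0.4176,-0.0660)=-1.7275;  ψ=arccos(-0.3252)=1.9020;  θ1=γ+ψ≈0.1745
rotate P by −φ2: (-0.0730, -0.1264, -0.4176)
  e−x'=0.1530;  (l²−L²−(e−x')²−y'²−z²)/2L = -0.2543
  γ=atan2(-0.4176,0.1530)=-1.2196;  ψ=arccos(-0.5718)=2.1794;  θ2=γ+ψ≈0.9598
rotate P by −φ3: (-0.0730, 0.1264, -0.4176)
  e−x'=0.1530;  (l²−L²−(e−x')²−y'²−z²)/2L = -0.2543
  γ=atan2(-0.4176,0.1530)=-1.2196;  ψ=arccos(-0.5718)=2.1794;  θ3=γ+ψ≈0.9598

θ₁ = 0.1745, θ₂ = 0.9598, θ₃ = 0.9598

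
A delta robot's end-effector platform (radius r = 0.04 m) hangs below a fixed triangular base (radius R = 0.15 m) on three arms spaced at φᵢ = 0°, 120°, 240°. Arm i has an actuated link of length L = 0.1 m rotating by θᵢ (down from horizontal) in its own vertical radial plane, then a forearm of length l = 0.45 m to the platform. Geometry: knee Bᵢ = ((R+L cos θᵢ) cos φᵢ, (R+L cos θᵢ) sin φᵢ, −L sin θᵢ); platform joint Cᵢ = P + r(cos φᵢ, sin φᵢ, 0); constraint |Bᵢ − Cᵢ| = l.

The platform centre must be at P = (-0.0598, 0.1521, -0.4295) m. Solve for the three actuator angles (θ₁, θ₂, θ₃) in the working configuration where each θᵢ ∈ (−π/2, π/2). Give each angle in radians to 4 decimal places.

θ₁ = 0.8722, θ₂ = -0.1749, θ₃ = 1.0468

rotate P by −φ1: (-0.0598, 0.1521, -0.4295)
  A cos θ + B sin θ = C:  0.1698·cos θ + -0.4295·sin θ = -0.2197
  θ1 = atan2(B,A) + arccos(C/0.4618) = 0.8722
rotate P by −φ2: (0.1616, -0.0243, -0.4295)
  e−x'=-0.0516;  (l²−L²−(e−x')²−y'²−z²)/2L = 0.0239
  √(A²+B²)=0.4326;  θ2 = -1.6904+1.5156 ≈ -0.1749
rotate P by −φ3: (-0.1018, -0.1278, -0.4295)
  e−x'=0.2118;  (l²−L²−(e−x')²−y'²−z²)/2L = -0.2659
  θ3 = atan2(B,A) + arccos(C/0.4789) = 1.0468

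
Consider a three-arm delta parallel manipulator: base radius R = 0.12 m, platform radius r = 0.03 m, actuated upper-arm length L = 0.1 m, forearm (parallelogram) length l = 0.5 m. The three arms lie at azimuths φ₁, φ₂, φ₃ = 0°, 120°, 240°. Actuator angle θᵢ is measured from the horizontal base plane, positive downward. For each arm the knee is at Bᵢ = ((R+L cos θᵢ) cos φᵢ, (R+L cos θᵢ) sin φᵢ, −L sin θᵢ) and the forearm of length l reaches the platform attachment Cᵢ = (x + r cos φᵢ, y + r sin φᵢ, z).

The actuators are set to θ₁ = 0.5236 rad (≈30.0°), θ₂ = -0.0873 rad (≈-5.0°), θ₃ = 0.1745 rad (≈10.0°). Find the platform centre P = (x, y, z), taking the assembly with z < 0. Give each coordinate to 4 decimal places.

(-0.0841, 0.0380, -0.4750)

φ1=0.0°: virtual centre (0.1766, 0.0000, -0.0500), radius l
arm 2 at φ=120.0°: ρ2 = 0.1896;  centre 2 = (-0.0948, 0.1642, 0.0087)
centre 3 = (0.1885·cos240.0°, 0.1885·sin240.0°, -0.0174) = (-0.0942, -0.1632, -0.0174)
subtract pairs → two planes through P
linear system: -0.5428x+0.3284y = 0.0023−0.1174z; -0.5417x+-0.3265y = 0.0021−0.0653z
det = 0.3551;  x = -0.0041+0.1683z,  y = 0.0003+-0.0794z
sphere 1 gives Az²+Bz+C=0 with A=1.0346, B=0.0391, C=-0.2148;  B²−4AC=0.8906;  roots -0.4750, 0.4372;  negative root z = -0.4750
x = -0.0841, y = 0.0380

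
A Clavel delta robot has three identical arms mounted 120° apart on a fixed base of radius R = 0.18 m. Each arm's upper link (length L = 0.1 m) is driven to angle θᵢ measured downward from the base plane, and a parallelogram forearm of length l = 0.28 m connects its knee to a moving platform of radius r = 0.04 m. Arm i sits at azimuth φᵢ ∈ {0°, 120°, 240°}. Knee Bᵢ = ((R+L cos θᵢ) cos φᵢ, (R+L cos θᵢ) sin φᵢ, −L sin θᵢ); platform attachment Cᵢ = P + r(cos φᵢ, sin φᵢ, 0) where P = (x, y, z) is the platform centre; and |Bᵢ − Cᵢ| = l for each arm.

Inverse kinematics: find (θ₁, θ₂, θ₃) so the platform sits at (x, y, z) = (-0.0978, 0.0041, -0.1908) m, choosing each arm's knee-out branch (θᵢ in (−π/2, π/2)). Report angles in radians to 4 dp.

θ₁ = 1.3094, θ₂ = 0.0003, θ₃ = 0.0878

arm 1 (φ=0.0°): x'=-0.0978, y'=0.0041
  A cos θ + B sin θ = C:  0.2378·cos θ + -0.1908·sin θ = -0.1229
  √(A²+B²)=0.3049;  θ1 = -0.6762+1.9855 ≈ 1.3094
arm 2 (φ=120.0°): x'=0.0525, y'=0.0826
  e−x'=0.0875;  (l²−L²−(e−x')²−y'²−z²)/2L = 0.0875
  √(A²+B²)=0.2099;  θ2 = -1.1406+1.1409 ≈ 0.0003
arm 3 (φ=240.0°): x'=0.0453, y'=-0.0867
  e−x'=0.0947;  (l²−L²−(e−x')²−y'²−z²)/2L = 0.0776
  γ=atan2(-0.1908,0.0947)=-1.1103;  ψ=arccos(0.3641)=1.1981;  θ3=γ+ψ≈0.0878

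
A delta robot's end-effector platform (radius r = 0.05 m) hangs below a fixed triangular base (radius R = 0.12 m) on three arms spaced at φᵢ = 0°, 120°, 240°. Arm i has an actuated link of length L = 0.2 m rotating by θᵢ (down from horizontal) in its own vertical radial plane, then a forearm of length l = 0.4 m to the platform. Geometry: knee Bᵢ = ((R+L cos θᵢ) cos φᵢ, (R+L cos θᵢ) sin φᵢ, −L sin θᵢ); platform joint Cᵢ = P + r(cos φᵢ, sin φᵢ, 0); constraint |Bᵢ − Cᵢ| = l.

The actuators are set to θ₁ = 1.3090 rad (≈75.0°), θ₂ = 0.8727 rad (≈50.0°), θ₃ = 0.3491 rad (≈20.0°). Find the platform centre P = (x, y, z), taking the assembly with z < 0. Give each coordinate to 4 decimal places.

(-0.1764, -0.0924, -0.4434)

O1 = (0.1218·cos0.0°, 0.1218·sin0.0°, -0.1932) = (0.1218, 0.0000, -0.1932)
φ2=120.0°: virtual centre (-0.0993, 0.1720, -0.1532), radius l
O3 = (0.2579·cos240.0°, 0.2579·sin240.0°, -0.0684) = (-0.1290, -0.2234, -0.0684)
eliminate P² terms by subtracting sphere 1 from 2 and 3
linear system: -0.4421x+0.3439y = 0.0108−0.0799z; -0.5015x+-0.4468y = 0.0191−0.2495z
det = 0.3700;  x = -0.0307+0.3285z,  y = -0.0082+0.1898z
quadratic in z: (1.1440)z²+(0.2831)z+(-0.0994)=0, √Δ=0.7313 → z ∈ {-0.4434, 0.1959}; z = -0.4434 (taking z<0)
x = -0.1764, y = -0.0924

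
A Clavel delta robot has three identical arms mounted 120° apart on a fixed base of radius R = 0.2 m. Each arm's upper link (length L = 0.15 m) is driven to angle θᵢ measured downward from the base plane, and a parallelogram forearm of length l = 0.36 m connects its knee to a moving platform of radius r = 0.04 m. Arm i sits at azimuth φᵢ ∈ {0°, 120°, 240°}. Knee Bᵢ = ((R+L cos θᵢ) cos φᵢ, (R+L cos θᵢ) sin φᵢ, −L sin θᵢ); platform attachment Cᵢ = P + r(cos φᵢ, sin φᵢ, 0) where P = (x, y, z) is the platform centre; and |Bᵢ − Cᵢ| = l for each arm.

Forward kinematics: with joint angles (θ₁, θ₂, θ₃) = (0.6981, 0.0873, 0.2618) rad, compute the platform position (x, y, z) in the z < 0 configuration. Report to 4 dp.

φ1=0.0°: virtual centre (0.2749, 0.0000, -0.0964), radius l
arm 2 at φ=120.0°: e+L cos θ2 = 0.3094;  centre 2 = (-0.1547, 0.2680, -0.0131)
φ3=240.0°: virtual centre (-0.1524, -0.2640, -0.0388), radius l
|centre ₂|²−|centre ₁|² = 0.0110;  |centre ₃|²−|centre ₁|² = 0.0096
linear system: -0.8592x+0.5359y = 0.0110−0.1667z; -0.8547x+-0.5281y = 0.0096−0.1152z
Cramer: x(z) = -0.0120+0.1642z;  y(z) = 0.0013-0.0477z
into |P−centre ₁|² = l²: 1.0292z² + 0.0985z + -0.0380 = 0;  Δ = 0.1660;  z = -0.2458 or 0.1501 → z<0 root = -0.2458
x = -0.0524, y = 0.0130

(-0.0524, 0.0130, -0.2458)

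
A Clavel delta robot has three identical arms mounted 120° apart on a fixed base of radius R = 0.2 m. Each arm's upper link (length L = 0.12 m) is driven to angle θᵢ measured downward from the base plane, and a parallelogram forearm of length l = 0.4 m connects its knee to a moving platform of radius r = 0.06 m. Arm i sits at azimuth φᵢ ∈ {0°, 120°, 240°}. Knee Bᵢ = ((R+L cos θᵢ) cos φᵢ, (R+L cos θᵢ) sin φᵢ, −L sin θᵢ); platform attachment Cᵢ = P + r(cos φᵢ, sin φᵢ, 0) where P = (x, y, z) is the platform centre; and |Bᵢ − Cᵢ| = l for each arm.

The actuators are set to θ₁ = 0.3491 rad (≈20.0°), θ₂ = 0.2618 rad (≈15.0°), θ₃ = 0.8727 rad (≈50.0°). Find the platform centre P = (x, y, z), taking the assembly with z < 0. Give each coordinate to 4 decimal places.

S1 = (0.2528·cos0.0°, 0.2528·sin0.0°, -0.0410) = (0.2528, 0.0000, -0.0410)
S2 = (0.2559·cos120.0°, 0.2559·sin120.0°, -0.0311) = (-0.1280, 0.2216, -0.0311)
S3 = (0.2171·cos240.0°, 0.2171·sin240.0°, -0.0919) = (-0.1086, -0.1880, -0.0919)
eliminate P² terms by subtracting sphere 1 from 2 and 3
[-0.7614 0.4433 0.0200]·P = 0.0009;  [-0.7227 -0.3761 -0.1018]·P = -0.0100
det = 0.6067;  x = 0.0067+-0.0620z,  y = 0.0136+-0.1515z
quadratic in z: (1.0268)z²+(0.1085)z+(-0.0976)=0, √Δ=0.6424 → z ∈ {-0.3656, 0.2600}; z = -0.3656 (taking z<0)
x = 0.0294, y = 0.0690

(0.0294, 0.0690, -0.3656)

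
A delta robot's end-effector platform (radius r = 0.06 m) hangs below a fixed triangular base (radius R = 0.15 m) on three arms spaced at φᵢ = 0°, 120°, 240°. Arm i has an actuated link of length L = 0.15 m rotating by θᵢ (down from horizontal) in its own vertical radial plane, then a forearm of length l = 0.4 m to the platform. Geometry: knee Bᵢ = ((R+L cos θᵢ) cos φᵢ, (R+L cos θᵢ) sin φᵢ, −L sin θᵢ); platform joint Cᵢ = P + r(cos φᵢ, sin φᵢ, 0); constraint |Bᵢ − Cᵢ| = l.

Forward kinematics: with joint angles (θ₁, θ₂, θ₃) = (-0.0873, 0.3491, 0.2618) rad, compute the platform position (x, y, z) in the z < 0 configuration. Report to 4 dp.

(0.0578, -0.0118, -0.3431)

φ1=0.0°: virtual centre (0.2394, 0.0000, 0.0131), radius l
arm 2 at φ=120.0°: e+L cos θ2 = 0.2310;  O2 = (-0.1155, 0.2000, -0.0513)
O3 = (0.2349·cos240.0°, 0.2349·sin240.0°, -0.0388) = (-0.1174, -0.2034, -0.0388)
|O₂|²−|O₁|² = -0.0015;  |O₃|²−|O₁|² = -0.0008
[-0.7098 0.4000 -0.1288]·P = -0.0015;  [-0.7137 -0.4068 -0.1038]·P = -0.0008
Cramer: x(z) = 0.0017-0.1635z;  y(z) = -0.0009+0.0317z
into |P−O₁|² = l²: 1.0277z² + 0.0516z + -0.1033 = 0;  Δ = 0.4273;  z = -0.3431 or 0.2929 → z<0 root = -0.3431
x = 0.0578, y = -0.0118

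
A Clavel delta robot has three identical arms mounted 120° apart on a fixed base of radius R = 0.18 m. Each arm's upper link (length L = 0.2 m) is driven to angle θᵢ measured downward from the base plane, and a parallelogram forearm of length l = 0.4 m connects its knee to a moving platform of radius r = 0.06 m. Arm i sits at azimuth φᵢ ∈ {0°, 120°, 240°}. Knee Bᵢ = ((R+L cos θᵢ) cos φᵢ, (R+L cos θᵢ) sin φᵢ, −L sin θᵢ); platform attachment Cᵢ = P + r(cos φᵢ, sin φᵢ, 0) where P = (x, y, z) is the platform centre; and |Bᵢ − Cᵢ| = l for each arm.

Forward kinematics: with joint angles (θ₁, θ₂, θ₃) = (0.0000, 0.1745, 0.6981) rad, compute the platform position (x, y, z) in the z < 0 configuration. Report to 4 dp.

(0.0610, 0.0675, -0.2973)

arm 1 at φ=0.0°: (R−r)+L cos θ1 = 0.3200;  S1 = (0.3200, 0.0000, 0.0000)
S2 = (0.3170·cos120.0°, 0.3170·sin120.0°, -0.0347) = (-0.1585, 0.2745, -0.0347)
S3 = (0.2732·cos240.0°, 0.2732·sin240.0°, -0.1286) = (-0.1366, -0.2366, -0.1286)
eliminate P² terms by subtracting sphere 1 from 2 and 3
linear system: -0.9570x+0.5490y = -0.0007−-0.0694z; -0.9132x+-0.4732y = -0.0112−-0.2571z
det = 0.9542;  x = 0.0068+-0.1824z,  y = 0.0106+-0.1914z
sphere 1 gives Az²+Bz+C=0 with A=1.0699, B=0.1102, C=-0.0618;  B²−4AC=0.2766;  roots -0.2973, 0.1943;  negative root z = -0.2973
x = 0.0610, y = 0.0675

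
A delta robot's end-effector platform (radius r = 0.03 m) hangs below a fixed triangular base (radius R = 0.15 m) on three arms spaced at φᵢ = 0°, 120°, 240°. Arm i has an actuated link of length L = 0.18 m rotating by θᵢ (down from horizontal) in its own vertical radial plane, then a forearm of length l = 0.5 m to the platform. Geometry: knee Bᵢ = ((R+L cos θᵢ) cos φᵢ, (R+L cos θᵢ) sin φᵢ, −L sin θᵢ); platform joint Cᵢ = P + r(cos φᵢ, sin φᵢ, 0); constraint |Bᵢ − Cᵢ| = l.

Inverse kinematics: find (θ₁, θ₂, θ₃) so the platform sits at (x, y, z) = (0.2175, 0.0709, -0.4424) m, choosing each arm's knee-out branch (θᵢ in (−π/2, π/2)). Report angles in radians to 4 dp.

rotate P by −φ1: (0.2175, 0.0709, -0.4424)
  A cos θ + B sin θ = C:  -0.0975·cos θ + -0.4424·sin θ = 0.0204
  γ=atan2(-0.4424,-0.0975)=-1.7877;  ψ=arccos(0.0451)=1.5257;  θ1=γ+ψ≈-0.2620
arm 2 (φ=120.0°): x'=-0.0473, y'=-0.2238
  A cos θ + B sin θ = C:  0.1673·cos θ + -0.4424·sin θ = -0.1562
  θ2 = atan2(B,A) + arccos(C/0.4730) = 0.6981
rotate P by −φ3: (-0.1702, 0.1529, -0.4424)
  A cos θ + B sin θ = C:  0.2902·cos θ + -0.4424·sin θ = -0.2380
  √(A²+B²)=0.5291;  θ3 = -0.9903+2.0374 ≈ 1.0471

θ₁ = -0.2620, θ₂ = 0.6981, θ₃ = 1.0471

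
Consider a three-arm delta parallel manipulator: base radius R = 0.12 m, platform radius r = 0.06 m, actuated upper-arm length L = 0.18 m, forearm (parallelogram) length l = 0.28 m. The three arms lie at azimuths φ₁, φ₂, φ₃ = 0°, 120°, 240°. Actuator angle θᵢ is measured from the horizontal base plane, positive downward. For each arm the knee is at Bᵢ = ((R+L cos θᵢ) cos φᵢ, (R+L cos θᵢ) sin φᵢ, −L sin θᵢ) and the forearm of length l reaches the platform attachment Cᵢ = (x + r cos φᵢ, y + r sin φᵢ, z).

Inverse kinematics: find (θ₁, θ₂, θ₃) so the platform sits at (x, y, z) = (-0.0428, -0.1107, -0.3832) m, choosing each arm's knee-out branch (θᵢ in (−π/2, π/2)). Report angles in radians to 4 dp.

φ1=0.0° → target in arm frame (-0.0428, -0.1107)
  e−x'=0.1028;  (l²−L²−(e−x')²−y'²−z²)/2L = -0.3435
  γ=atan2(-0.3832,0.1028)=-1.3087;  ψ=arccos(-0.8658)=2.6176;  θ1=γ+ψ≈1.3089
rotate P by −φ2: (-0.0745, 0.0924, -0.3832)
  e−x'=0.1345;  (l²−L²−(e−x')²−y'²−z²)/2L = -0.3541
  √(A²+B²)=0.4061;  θ2 = -1.2333+2.6298 ≈ 1.3965
φ3=240.0° → target in arm frame (0.1173, 0.0183)
  e−x'=-0.0573;  (l²−L²−(e−x')²−y'²−z²)/2L = -0.2902
  √(A²+B²)=0.3875;  θ3 = -1.7191+2.4172 ≈ 0.6980

θ₁ = 1.3089, θ₂ = 1.3965, θ₃ = 0.6980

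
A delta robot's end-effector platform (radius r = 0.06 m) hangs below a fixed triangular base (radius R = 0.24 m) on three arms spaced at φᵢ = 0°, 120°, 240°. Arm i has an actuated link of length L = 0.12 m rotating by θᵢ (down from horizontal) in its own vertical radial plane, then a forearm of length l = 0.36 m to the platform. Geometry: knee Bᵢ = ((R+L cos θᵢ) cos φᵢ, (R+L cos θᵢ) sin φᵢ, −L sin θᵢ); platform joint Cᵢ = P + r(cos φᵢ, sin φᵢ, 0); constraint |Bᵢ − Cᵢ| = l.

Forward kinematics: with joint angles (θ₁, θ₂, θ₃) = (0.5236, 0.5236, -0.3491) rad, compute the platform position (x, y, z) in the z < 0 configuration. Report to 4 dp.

(-0.0287, -0.0497, -0.2314)

φ1=0.0°: virtual centre (0.2839, 0.0000, -0.0600), radius l
O2 = (0.2839·cos120.0°, 0.2839·sin120.0°, -0.0600) = (-0.1420, 0.2459, -0.0600)
arm 3 at φ=240.0°: e+L cos θ3 = 0.2928;  O3 = (-0.1464, -0.2535, 0.0410)
eliminate P² terms by subtracting sphere 1 from 2 and 3
[-0.8518 0.4918 0.0000]·P = 0.0000;  [-0.8606 -0.5071 0.2021]·P = 0.0032
Cramer: x(z) = -0.0018+0.1162z;  y(z) = -0.0032+0.2013z
into |P−O₁|² = l²: 1.0540z² + 0.0523z + -0.0443 = 0;  Δ = 0.1897;  z = -0.2314 or 0.1818 → z<0 root = -0.2314
x = -0.0287, y = -0.0497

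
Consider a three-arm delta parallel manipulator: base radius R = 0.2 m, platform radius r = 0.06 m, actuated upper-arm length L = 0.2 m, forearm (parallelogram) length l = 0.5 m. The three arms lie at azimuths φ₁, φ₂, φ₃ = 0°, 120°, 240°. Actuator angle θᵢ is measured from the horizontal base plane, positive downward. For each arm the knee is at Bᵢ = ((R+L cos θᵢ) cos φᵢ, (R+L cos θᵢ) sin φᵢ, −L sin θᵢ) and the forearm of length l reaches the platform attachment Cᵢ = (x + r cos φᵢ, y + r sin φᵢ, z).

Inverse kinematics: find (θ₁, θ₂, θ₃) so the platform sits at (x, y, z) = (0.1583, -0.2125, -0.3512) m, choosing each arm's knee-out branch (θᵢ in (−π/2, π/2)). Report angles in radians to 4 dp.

θ₁ = -0.3491, θ₂ = 1.2217, θ₃ = -0.0871

φ1=0.0° → target in arm frame (0.1583, -0.2125)
  e−x'=-0.0183;  (l²−L²−(e−x')²−y'²−z²)/2L = 0.1029
  θ1 = atan2(B,A) + arccos(C/0.3517) = -0.3491
rotate P by −φ2: (-0.2632, -0.0308, -0.3512)
  A cos θ + B sin θ = C:  0.4032·cos θ + -0.3512·sin θ = -0.1921
  γ=atan2(-0.3512,0.4032)=-0.7166;  ψ=arccos(-0.3593)=1.9383;  θ2=γ+ψ≈1.2217
φ3=240.0° → target in arm frame (0.1049, 0.2433)
  A=0.0351, B=-0.3512, C=(l²−L²−A²−y'²−z²)/(2L)=0.0655
  θ3 = atan2(B,A) + arccos(C/0.3530) = -0.0871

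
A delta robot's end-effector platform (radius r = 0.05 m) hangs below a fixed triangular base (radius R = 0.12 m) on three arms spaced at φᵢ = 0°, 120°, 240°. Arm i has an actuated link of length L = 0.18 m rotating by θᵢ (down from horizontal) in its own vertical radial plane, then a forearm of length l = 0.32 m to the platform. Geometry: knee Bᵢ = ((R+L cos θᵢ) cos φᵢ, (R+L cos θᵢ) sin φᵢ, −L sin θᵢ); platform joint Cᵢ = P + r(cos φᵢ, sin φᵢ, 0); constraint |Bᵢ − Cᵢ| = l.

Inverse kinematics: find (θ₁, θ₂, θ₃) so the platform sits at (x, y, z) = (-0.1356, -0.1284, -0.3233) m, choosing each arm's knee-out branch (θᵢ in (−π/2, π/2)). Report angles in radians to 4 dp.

rotate P by −φ1: (-0.1356, -0.1284, -0.3233)
  A=0.2056, B=-0.3233, C=(l²−L²−A²−y'²−z²)/(2L)=-0.2591
  θ1 = atan2(B,A) + arccos(C/0.3831) = 1.3091
arm 2 (φ=120.0°): x'=-0.0434, y'=0.1816
  A=0.1134, B=-0.3233, C=(l²−L²−A²−y'²−z²)/(2L)=-0.2233
  θ2 = atan2(B,A) + arccos(C/0.3426) = 1.0471
rotate P by −φ3: (0.1790, -0.0532, -0.3233)
  A cos θ + B sin θ = C:  -0.1090·cos θ + -0.3233·sin θ = -0.1368
  θ3 = atan2(B,A) + arccos(C/0.3412) = 0.0873

θ₁ = 1.3091, θ₂ = 1.0471, θ₃ = 0.0873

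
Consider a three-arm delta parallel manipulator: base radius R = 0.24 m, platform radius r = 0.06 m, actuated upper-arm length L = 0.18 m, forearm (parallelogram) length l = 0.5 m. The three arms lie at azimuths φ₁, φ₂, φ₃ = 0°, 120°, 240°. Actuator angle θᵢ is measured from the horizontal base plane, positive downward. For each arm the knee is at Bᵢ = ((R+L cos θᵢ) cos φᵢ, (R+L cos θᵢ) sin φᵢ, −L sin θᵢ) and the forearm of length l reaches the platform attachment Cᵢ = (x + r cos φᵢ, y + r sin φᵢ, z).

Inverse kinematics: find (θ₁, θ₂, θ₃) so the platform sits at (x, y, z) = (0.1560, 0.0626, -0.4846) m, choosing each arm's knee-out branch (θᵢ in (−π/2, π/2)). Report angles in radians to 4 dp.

θ₁ = 0.1742, θ₂ = 0.8725, θ₃ = 1.2217

rotate P by −φ1: (0.1560, 0.0626, -0.4846)
  e−x'=0.0240;  (l²−L²−(e−x')²−y'²−z²)/2L = -0.0604
  θ1 = atan2(B,A) + arccos(C/0.4852) = 0.1742
φ2=120.0° → target in arm frame (-0.0238, -0.1664)
  e−x'=0.2038;  (l²−L²−(e−x')²−y'²−z²)/2L = -0.2402
  θ2 = atan2(B,A) + arccos(C/0.5257) = 0.8725
φ3=240.0° → target in arm frame (-0.1322, 0.1038)
  A=0.3122, B=-0.4846, C=(l²−L²−A²−y'²−z²)/(2L)=-0.3486
  √(A²+B²)=0.5765;  θ3 = -0.9985+2.2202 ≈ 1.2217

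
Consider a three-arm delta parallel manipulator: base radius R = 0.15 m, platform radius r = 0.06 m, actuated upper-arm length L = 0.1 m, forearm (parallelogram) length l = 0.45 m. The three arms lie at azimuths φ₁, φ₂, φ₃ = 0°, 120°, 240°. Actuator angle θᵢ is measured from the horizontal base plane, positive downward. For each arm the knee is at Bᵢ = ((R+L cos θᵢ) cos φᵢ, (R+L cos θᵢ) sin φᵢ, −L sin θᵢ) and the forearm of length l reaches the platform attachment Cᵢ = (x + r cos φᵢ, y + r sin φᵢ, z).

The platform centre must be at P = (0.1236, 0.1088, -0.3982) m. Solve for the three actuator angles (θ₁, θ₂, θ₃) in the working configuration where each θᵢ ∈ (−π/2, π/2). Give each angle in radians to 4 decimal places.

θ₁ = -0.3497, θ₂ = 0.0869, θ₃ = 0.8725

arm 1 (φ=0.0°): x'=0.1236, y'=0.1088
  e−x'=-0.0336;  (l²−L²−(e−x')²−y'²−z²)/2L = 0.1049
  θ1 = atan2(B,A) + arccos(C/0.3996) = -0.3497
φ2=120.0° → target in arm frame (0.0324, -0.1614)
  A cos θ + B sin θ = C:  0.0576·cos θ + -0.3982·sin θ = 0.0228
  γ=atan2(-0.3982,0.0576)=-1.4272;  ψ=arccos(0.0567)=1.5141;  θ2=γ+ψ≈0.0869
φ3=240.0° → target in arm frame (-0.1560, 0.0526)
  e−x'=0.2460;  (l²−L²−(e−x')²−y'²−z²)/2L = -0.1468
  γ=atan2(-0.3982,0.2460)=-1.0174;  ψ=arccos(-0.3136)=1.8898;  θ3=γ+ψ≈0.8725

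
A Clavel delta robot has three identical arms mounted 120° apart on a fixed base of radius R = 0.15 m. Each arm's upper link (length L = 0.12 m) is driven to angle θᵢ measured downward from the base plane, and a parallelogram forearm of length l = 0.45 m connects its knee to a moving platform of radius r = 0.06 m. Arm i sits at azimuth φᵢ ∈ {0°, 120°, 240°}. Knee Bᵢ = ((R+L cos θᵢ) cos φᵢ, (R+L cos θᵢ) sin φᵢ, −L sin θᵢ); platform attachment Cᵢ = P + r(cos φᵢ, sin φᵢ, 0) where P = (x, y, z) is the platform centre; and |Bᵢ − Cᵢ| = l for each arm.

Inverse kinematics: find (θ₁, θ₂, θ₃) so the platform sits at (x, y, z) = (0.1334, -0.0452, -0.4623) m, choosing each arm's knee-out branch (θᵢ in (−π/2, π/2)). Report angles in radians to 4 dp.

θ₁ = 0.1748, θ₂ = 1.0475, θ₃ = 0.7855

φ1=0.0° → target in arm frame (0.1334, -0.0452)
  A cos θ + B sin θ = C:  -0.0434·cos θ + -0.4623·sin θ = -0.1231
  √(A²+B²)=0.4643;  θ1 = -1.6644+1.8392 ≈ 0.1748
arm 2 (φ=120.0°): x'=-0.1058, y'=-0.0929
  A=0.1958, B=-0.4623, C=(l²−L²−A²−y'²−z²)/(2L)=-0.3025
  √(A²+B²)=0.5021;  θ2 = -1.1701+2.2176 ≈ 1.0475
arm 3 (φ=240.0°): x'=-0.0276, y'=0.1381
  A=0.1176, B=-0.4623, C=(l²−L²−A²−y'²−z²)/(2L)=-0.2438
  √(A²+B²)=0.4770;  θ3 = -1.3218+2.1073 ≈ 0.7855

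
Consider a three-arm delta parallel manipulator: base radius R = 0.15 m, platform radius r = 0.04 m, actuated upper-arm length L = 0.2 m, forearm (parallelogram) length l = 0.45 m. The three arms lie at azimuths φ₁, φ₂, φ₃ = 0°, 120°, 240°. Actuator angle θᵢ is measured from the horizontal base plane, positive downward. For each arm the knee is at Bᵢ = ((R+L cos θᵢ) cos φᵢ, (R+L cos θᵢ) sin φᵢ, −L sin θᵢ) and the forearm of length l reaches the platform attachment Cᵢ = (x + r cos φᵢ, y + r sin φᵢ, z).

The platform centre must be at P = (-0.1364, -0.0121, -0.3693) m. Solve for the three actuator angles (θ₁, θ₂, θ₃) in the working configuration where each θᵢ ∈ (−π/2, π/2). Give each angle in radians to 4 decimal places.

θ₁ = 0.7853, θ₂ = 0.0872, θ₃ = -0.0003

φ1=0.0° → target in arm frame (-0.1364, -0.0121)
  e−x'=0.2464;  (l²−L²−(e−x')²−y'²−z²)/2L = -0.0869
  γ=atan2(-0.3693,0.2464)=-0.9824;  ψ=arccos(-0.1956)=1.7677;  θ1=γ+ψ≈0.7853
φ2=120.0° → target in arm frame (0.0577, 0.1242)
  e−x'=0.0523;  (l²−L²−(e−x')²−y'²−z²)/2L = 0.0199
  γ=atan2(-0.3693,0.0523)=-1.4302;  ψ=arccos(0.0534)=1.5174;  θ2=γ+ψ≈0.0872
rotate P by −φ3: (0.0787, -0.1121, -0.3693)
  A cos θ + B sin θ = C:  0.0313·cos θ + -0.3693·sin θ = 0.0314
  θ3 = atan2(B,A) + arccos(C/0.3706) = -0.0003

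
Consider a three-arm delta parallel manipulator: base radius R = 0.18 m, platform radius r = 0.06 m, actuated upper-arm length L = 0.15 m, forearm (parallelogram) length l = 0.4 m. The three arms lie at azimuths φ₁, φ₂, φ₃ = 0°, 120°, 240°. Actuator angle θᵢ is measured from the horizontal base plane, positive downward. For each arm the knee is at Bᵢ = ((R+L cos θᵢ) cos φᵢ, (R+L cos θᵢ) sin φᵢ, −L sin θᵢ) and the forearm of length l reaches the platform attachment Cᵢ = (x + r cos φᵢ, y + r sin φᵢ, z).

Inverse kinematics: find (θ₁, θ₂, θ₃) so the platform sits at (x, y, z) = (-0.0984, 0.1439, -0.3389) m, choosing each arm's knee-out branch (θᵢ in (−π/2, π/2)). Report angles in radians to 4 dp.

θ₁ = 0.9604, θ₂ = -0.3488, θ₃ = 0.8731

rotate P by −φ1: (-0.0984, 0.1439, -0.3389)
  A=0.2184, B=-0.3389, C=(l²−L²−A²−y'²−z²)/(2L)=-0.1525
  θ1 = atan2(B,A) + arccos(C/0.4032) = 0.9604
rotate P by −φ2: (0.1738, 0.0133, -0.3389)
  e−x'=-0.0538;  (l²−L²−(e−x')²−y'²−z²)/2L = 0.0652
  √(A²+B²)=0.3431;  θ2 = -1.7283+1.3795 ≈ -0.3488
arm 3 (φ=240.0°): x'=-0.0754, y'=-0.1572
  e−x'=0.1954;  (l²−L²−(e−x')²−y'²−z²)/2L = -0.1341
  θ3 = atan2(B,A) + arccos(C/0.3912) = 0.8731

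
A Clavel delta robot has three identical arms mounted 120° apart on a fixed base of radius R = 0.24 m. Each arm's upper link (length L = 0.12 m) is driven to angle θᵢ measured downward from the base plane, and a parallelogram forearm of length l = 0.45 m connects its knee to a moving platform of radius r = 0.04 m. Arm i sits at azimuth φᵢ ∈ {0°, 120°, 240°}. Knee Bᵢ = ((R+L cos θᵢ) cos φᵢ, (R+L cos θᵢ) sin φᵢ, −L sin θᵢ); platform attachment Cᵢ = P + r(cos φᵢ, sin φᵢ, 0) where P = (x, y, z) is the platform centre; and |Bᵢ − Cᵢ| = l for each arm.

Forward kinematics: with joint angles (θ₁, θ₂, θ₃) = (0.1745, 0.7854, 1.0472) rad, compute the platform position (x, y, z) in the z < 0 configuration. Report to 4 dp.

arm 1 at φ=0.0°: e+L cos θ1 = 0.3182;  S1 = (0.3182, 0.0000, -0.0208)
φ2=120.0°: virtual centre (-0.1424, 0.2467, -0.0849), radius l
φ3=240.0°: virtual centre (-0.1300, -0.2252, -0.1039), radius l
|S₂|²−|S₁|² = -0.0133;  |S₃|²−|S₁|² = -0.0233
linear system: -0.9212x+0.4934y = -0.0133−-0.1280z; -0.8964x+-0.4503y = -0.0233−-0.1662z
det = 0.8571;  x = 0.0204+-0.1629z,  y = 0.0111+-0.0447z
into |P−S₁|² = l²: 1.0285z² + 0.1377z + -0.1133 = 0;  Δ = 0.4850;  z = -0.4055 or 0.2716 → z<0 root = -0.4055
x = 0.0865, y = 0.0292

(0.0865, 0.0292, -0.4055)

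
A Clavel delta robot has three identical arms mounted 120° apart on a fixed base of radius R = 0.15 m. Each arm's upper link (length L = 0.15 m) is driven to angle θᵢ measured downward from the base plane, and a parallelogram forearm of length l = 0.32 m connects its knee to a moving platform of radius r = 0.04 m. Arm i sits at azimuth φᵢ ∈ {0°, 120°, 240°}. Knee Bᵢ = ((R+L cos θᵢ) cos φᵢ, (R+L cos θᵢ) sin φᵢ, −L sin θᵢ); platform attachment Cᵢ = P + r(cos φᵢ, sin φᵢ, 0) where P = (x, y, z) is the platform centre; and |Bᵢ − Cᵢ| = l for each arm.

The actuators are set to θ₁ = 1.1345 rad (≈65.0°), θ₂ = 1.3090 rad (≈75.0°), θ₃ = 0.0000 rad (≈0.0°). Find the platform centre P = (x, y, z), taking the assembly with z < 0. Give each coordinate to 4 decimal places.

S1 = (0.1734·cos0.0°, 0.1734·sin0.0°, -0.1359) = (0.1734, 0.0000, -0.1359)
S2 = (0.1488·cos120.0°, 0.1488·sin120.0°, -0.1449) = (-0.0744, 0.1289, -0.1449)
φ3=240.0°: virtual centre (-0.1300, -0.2252, 0.0000), radius l
eliminate P² terms by subtracting sphere 1 from 2 and 3
[-0.4956 0.2578 -0.0179]·P = -0.0054;  [-0.6068 -0.4503 0.2719]·P = 0.0191
det = 0.3796;  x = -0.0065+0.1634z,  y = -0.0335+0.3836z
sphere 1 gives Az²+Bz+C=0 with A=1.1738, B=0.1874, C=-0.0504;  B²−4AC=0.2719;  roots -0.3019, 0.1423;  negative root z = -0.3019
x = -0.0559, y = -0.1493

(-0.0559, -0.1493, -0.3019)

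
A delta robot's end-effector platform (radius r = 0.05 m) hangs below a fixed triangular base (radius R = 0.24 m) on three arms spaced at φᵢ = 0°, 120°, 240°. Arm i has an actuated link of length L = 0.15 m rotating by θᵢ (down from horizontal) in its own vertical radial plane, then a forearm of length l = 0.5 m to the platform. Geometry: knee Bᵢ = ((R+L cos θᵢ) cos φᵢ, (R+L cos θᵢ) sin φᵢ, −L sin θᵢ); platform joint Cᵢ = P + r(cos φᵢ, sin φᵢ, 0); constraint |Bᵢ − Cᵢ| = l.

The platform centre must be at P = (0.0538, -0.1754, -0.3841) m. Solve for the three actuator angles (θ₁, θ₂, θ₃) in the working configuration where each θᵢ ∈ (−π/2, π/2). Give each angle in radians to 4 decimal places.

θ₁ = 0.0874, θ₂ = 1.1349, θ₃ = -0.3488

arm 1 (φ=0.0°): x'=0.0538, y'=-0.1754
  A=0.1362, B=-0.3841, C=(l²−L²−A²−y'²−z²)/(2L)=0.1022
  θ1 = atan2(B,A) + arccos(C/0.4075) = 0.0874
rotate P by −φ2: (-0.1788, 0.0411, -0.3841)
  A=0.3688, B=-0.3841, C=(l²−L²−A²−y'²−z²)/(2L)=-0.1925
  θ2 = atan2(B,A) + arccos(C/0.5325) = 1.1349
φ3=240.0° → target in arm frame (0.1250, 0.1343)
  A cos θ + B sin θ = C:  0.0650·cos θ + -0.3841·sin θ = 0.1924
  θ3 = atan2(B,A) + arccos(C/0.3896) = -0.3488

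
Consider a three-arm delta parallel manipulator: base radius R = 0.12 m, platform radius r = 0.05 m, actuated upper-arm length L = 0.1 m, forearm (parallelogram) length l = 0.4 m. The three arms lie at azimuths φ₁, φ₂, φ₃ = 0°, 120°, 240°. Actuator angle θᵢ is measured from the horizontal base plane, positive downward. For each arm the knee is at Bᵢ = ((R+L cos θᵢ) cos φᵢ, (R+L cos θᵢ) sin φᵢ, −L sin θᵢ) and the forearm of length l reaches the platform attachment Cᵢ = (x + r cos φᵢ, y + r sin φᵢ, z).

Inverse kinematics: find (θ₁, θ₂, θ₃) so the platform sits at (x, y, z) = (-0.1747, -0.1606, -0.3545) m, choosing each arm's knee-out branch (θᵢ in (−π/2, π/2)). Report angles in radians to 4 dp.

arm 1 (φ=0.0°): x'=-0.1747, y'=-0.1606
  A=0.2447, B=-0.3545, C=(l²−L²−A²−y'²−z²)/(2L)=-0.3067
  √(A²+B²)=0.4308;  θ1 = -0.9666+2.3632 ≈ 1.3965
arm 2 (φ=120.0°): x'=-0.0517, y'=0.2316
  A=0.1217, B=-0.3545, C=(l²−L²−A²−y'²−z²)/(2L)=-0.2206
  γ=atan2(-0.3545,0.1217)=-1.2400;  ψ=arccos(-0.5886)=2.2002;  θ2=γ+ψ≈0.9601
arm 3 (φ=240.0°): x'=0.2264, y'=-0.0710
  e−x'=-0.1564;  (l²−L²−(e−x')²−y'²−z²)/2L = -0.0259
  θ3 = atan2(B,A) + arccos(C/0.3875) = -0.3487

θ₁ = 1.3965, θ₂ = 0.9601, θ₃ = -0.3487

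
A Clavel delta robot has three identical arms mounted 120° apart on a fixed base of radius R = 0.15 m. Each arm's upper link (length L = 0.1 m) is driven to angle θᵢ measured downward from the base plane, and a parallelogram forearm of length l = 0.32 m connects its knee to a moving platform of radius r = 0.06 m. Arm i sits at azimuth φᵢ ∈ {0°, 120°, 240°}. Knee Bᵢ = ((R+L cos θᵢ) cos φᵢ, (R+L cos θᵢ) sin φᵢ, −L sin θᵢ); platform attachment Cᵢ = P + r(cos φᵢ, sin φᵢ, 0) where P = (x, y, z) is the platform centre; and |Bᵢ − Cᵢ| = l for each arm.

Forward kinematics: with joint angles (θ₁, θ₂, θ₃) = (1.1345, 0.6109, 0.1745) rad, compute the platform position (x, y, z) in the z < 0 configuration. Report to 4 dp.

S1 = (0.1323·cos0.0°, 0.1323·sin0.0°, -0.0906) = (0.1323, 0.0000, -0.0906)
arm 2 at φ=120.0°: ρ2 = 0.1719;  S2 = (-0.0860, 0.1489, -0.0574)
S3 = (0.1885·cos240.0°, 0.1885·sin240.0°, -0.0174) = (-0.0942, -0.1632, -0.0174)
|S₂|²−|S₁|² = 0.0071;  |S₃|²−|S₁|² = 0.0101
linear system: -0.4364x+0.2978y = 0.0071−0.0665z; -0.4530x+-0.3265y = 0.0101−0.1465z
det = 0.2774;  x = -0.0193+0.2356z,  y = -0.0043+0.1219z
into |P−S₁|² = l²: 1.0704z² + 0.1088z + -0.0712 = 0;  Δ = 0.3167;  z = -0.3137 or 0.2121 → z<0 root = -0.3137
x = -0.0932, y = -0.0425

(-0.0932, -0.0425, -0.3137)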